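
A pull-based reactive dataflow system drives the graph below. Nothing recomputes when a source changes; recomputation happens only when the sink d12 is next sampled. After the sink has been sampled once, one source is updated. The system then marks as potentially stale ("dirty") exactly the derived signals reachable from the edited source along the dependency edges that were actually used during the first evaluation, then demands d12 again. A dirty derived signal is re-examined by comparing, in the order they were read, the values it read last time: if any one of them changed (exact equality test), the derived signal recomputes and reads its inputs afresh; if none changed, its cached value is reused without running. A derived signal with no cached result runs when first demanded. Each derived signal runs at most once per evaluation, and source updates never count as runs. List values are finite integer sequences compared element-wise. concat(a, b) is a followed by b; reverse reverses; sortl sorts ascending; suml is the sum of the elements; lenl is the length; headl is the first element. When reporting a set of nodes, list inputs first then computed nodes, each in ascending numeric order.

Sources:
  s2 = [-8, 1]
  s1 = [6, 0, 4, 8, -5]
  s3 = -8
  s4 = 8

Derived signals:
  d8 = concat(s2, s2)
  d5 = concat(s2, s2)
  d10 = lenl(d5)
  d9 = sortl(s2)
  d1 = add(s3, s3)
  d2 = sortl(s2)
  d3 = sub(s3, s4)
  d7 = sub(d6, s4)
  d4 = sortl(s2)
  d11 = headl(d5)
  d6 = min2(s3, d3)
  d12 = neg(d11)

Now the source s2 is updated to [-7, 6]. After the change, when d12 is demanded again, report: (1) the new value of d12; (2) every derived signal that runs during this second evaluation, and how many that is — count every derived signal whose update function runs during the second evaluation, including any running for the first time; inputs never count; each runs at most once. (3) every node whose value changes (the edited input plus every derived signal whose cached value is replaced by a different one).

First evaluation (everything demanded from the output):
  d5 = concat([-8, 1], [-8, 1]) = [-8, 1, -8, 1]
  d11 = headl([-8, 1, -8, 1]) = -8
  d12 = neg(-8) = 8

Propagation after the edit:
  d5: runs — s2 [-8, 1]->[-7, 6]; s2 [-8, 1]->[-7, 6]; result [-7, 6, -7, 6].
  d11: runs — d5 [-8, 1, -8, 1]->[-7, 6, -7, 6]; result -7.
  d12: runs — d11 -8->-7; result 7.

New value of d12: 7.
Derived signals that run: d5, d11, d12 — 3 in total.
Values that change: s2, d5, d11, d12.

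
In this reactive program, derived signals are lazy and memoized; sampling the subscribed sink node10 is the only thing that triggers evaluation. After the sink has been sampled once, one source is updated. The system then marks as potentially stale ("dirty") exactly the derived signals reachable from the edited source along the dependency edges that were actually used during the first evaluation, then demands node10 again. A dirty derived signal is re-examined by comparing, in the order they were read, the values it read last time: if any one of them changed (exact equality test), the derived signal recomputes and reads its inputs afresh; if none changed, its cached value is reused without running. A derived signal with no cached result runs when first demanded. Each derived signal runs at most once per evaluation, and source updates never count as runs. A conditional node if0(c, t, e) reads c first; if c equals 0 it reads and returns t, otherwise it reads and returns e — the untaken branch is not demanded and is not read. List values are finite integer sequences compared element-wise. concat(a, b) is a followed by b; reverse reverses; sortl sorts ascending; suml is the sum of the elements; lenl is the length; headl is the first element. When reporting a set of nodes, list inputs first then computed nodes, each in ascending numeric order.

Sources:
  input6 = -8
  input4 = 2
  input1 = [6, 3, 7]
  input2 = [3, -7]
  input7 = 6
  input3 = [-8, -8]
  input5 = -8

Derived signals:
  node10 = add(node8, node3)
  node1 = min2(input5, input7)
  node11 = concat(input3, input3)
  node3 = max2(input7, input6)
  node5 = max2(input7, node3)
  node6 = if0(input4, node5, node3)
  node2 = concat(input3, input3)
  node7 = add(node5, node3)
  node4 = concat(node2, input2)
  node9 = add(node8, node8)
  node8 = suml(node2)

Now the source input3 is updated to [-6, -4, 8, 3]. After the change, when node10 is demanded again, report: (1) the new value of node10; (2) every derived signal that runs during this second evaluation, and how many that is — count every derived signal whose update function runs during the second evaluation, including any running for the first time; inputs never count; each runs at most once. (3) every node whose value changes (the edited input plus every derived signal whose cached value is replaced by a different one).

Demanding node10 again yields 8.
3 derived signals run: node2, node8, node10.
The nodes whose values change: input3, node2, node8, node10.

First demand of the output computes:
  node2 = concat([-8, -8], [-8, -8]) = [-8, -8, -8, -8]
  node3 = max2(6, -8) = 6
  node8 = suml([-8, -8, -8, -8]) = -32
  node10 = add(-32, 6) = -26

After the edit, cleaning proceeds:
  node2: a read changed (input3 [-8, -8]->[-6, -4, 8, 3]; input3 [-8, -8]->[-6, -4, 8, 3]) — executes, giving [-6, -4, 8, 3, -6, -4, 8, 3].
  node8: a read changed (node2 [-8, -8, -8, -8]->[-6, -4, 8, 3, -6, -4, 8, 3]) — executes, giving 2.
  node10: a read changed (node8 -32->2) — executes, giving 8.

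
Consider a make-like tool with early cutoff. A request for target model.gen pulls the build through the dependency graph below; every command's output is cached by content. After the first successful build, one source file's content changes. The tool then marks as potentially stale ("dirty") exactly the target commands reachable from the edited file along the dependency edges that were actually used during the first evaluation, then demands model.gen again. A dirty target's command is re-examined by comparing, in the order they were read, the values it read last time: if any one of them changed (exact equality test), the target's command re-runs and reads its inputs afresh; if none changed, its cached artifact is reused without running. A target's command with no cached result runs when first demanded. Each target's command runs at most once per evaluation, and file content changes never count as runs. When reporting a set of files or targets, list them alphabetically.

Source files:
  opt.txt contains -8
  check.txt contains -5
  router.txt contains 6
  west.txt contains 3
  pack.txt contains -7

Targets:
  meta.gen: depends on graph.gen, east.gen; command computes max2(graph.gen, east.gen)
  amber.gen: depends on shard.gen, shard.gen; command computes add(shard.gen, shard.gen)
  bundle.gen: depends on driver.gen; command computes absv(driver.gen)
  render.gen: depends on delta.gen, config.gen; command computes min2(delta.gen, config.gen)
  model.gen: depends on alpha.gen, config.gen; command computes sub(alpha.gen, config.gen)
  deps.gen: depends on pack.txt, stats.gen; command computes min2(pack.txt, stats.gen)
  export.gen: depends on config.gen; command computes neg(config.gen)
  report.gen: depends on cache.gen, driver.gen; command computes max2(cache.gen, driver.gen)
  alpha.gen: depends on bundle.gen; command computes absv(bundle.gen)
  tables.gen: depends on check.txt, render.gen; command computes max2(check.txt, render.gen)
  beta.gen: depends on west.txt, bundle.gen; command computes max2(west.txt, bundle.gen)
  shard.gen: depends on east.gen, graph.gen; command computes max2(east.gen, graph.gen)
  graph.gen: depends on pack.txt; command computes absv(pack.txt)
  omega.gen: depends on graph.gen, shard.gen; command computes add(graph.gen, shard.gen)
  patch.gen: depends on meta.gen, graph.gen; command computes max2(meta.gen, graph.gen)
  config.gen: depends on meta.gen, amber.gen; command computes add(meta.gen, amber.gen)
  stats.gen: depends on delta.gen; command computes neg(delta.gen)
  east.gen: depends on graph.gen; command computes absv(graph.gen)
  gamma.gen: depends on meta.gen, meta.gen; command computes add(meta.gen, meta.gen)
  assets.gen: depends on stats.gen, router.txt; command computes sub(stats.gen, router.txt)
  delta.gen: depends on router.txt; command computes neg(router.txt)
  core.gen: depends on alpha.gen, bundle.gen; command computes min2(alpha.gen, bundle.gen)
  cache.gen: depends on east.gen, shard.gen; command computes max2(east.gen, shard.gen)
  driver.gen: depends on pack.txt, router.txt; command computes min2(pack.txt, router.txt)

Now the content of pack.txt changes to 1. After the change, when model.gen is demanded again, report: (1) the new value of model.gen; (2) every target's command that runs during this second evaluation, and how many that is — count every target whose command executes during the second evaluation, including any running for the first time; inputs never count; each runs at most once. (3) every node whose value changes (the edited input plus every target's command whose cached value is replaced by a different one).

First demand of the output computes:
  driver.gen = min2(-7, 6) = -7
  bundle.gen = absv(-7) = 7
  alpha.gen = absv(7) = 7
  graph.gen = absv(-7) = 7
  east.gen = absv(7) = 7
  meta.gen = max2(7, 7) = 7
  shard.gen = max2(7, 7) = 7
  amber.gen = add(7, 7) = 14
  config.gen = add(7, 14) = 21
  model.gen = sub(7, 21) = -14

After the edit, cleaning proceeds:
  driver.gen: a read changed (pack.txt -7->1) — executes, giving 1.
  bundle.gen: a read changed (driver.gen -7->1) — executes, giving 1.
  alpha.gen: a read changed (bundle.gen 7->1) — executes, giving 1.
  graph.gen: a read changed (pack.txt -7->1) — executes, giving 1.
  east.gen: a read changed (graph.gen 7->1) — executes, giving 1.
  meta.gen: a read changed (graph.gen 7->1; east.gen 7->1) — executes, giving 1.
  shard.gen: a read changed (east.gen 7->1; graph.gen 7->1) — executes, giving 1.
  amber.gen: a read changed (shard.gen 7->1; shard.gen 7->1) — executes, giving 2.
  config.gen: a read changed (meta.gen 7->1; amber.gen 14->2) — executes, giving 3.
  model.gen: a read changed (alpha.gen 7->1; config.gen 21->3) — executes, giving -2.

Demanding model.gen again yields -2.
10 target commands run: alpha.gen, amber.gen, bundle.gen, config.gen, driver.gen, east.gen, graph.gen, meta.gen, model.gen, shard.gen.
The nodes whose values change: alpha.gen, amber.gen, bundle.gen, config.gen, driver.gen, east.gen, graph.gen, meta.gen, model.gen, pack.txt, shard.gen.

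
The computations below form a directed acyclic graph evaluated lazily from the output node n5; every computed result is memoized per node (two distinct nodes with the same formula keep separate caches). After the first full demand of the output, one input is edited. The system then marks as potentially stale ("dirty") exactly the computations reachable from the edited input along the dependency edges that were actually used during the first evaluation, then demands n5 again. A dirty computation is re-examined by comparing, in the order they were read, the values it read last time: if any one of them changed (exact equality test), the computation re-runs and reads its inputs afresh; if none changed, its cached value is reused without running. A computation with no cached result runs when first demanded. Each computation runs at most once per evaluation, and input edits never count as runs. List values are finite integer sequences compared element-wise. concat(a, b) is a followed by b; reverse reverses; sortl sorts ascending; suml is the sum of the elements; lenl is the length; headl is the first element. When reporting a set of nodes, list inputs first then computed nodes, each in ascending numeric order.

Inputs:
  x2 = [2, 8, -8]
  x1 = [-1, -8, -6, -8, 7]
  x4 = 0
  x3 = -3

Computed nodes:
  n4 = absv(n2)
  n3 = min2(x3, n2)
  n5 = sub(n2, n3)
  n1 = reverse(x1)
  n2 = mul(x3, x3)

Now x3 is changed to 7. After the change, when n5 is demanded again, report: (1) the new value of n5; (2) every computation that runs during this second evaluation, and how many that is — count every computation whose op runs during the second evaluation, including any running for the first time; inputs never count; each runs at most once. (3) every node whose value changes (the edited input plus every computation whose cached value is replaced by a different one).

First demand of the output computes:
  n2 = mul(-3, -3) = 9
  n3 = min2(-3, 9) = -3
  n5 = sub(9, -3) = 12

After the edit, cleaning proceeds:
  n2: a read changed (x3 -3->7; x3 -3->7) — executes, giving 49.
  n3: a read changed (x3 -3->7; n2 9->49) — executes, giving 7.
  n5: a read changed (n2 9->49; n3 -3->7) — executes, giving 42.

Demanding n5 again yields 42.
3 computations run: n2, n3, n5.
The nodes whose values change: x3, n2, n3, n5.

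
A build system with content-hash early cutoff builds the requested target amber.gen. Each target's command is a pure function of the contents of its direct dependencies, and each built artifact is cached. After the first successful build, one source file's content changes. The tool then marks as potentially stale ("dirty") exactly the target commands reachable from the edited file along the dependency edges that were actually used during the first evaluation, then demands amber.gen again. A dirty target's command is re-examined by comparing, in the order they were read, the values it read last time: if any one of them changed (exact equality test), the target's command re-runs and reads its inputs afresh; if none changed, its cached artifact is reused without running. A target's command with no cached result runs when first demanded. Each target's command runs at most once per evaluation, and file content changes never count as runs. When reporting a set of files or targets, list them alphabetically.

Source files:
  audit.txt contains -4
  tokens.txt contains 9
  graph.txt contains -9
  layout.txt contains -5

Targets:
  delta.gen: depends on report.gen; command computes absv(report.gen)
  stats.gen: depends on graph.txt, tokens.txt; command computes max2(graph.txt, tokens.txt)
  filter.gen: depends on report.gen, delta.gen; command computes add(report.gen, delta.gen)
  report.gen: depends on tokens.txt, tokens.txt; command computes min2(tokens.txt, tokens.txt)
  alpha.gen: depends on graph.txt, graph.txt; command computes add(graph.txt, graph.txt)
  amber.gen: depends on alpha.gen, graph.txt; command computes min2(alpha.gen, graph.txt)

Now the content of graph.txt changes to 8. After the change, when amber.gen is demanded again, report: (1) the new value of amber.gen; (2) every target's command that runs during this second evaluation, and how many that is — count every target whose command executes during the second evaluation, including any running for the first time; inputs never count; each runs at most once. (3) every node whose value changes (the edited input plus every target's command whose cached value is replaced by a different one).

First evaluation (everything demanded from the output):
  alpha.gen = add(-9, -9) = -18
  amber.gen = min2(-18, -9) = -18

Propagation after the edit:
  alpha.gen: runs — graph.txt -9->8; graph.txt -9->8; result 16.
  amber.gen: runs — alpha.gen -18->16; graph.txt -9->8; result 8.

New value of amber.gen: 8.
Target commands that run: alpha.gen, amber.gen — 2 in total.
Values that change: alpha.gen, amber.gen, graph.txt.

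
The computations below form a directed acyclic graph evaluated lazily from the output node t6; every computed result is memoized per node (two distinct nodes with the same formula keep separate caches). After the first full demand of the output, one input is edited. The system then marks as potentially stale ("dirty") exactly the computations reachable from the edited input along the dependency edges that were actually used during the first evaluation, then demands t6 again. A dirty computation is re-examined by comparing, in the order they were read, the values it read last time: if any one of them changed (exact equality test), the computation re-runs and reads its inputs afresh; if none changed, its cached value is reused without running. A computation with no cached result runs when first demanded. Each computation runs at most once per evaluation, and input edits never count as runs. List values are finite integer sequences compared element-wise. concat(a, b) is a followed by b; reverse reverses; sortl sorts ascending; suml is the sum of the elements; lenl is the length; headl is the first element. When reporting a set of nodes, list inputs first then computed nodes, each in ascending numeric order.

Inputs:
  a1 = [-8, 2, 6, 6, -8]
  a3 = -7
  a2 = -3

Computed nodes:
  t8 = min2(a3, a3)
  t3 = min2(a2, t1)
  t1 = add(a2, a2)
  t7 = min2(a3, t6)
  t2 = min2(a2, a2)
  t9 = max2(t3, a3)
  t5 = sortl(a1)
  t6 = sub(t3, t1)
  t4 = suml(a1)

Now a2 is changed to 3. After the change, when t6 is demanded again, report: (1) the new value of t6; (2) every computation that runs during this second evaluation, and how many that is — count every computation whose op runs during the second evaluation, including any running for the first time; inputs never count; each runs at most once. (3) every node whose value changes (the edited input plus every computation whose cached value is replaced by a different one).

Demanding t6 again yields -3.
3 computations run: t1, t3, t6.
The nodes whose values change: a2, t1, t3, t6.

First demand of the output computes:
  t1 = add(-3, -3) = -6
  t3 = min2(-3, -6) = -6
  t6 = sub(-6, -6) = 0

After the edit, cleaning proceeds:
  t1: a read changed (a2 -3->3; a2 -3->3) — executes, giving 6.
  t3: a read changed (a2 -3->3; t1 -6->6) — executes, giving 3.
  t6: a read changed (t3 -6->3; t1 -6->6) — executes, giving -3.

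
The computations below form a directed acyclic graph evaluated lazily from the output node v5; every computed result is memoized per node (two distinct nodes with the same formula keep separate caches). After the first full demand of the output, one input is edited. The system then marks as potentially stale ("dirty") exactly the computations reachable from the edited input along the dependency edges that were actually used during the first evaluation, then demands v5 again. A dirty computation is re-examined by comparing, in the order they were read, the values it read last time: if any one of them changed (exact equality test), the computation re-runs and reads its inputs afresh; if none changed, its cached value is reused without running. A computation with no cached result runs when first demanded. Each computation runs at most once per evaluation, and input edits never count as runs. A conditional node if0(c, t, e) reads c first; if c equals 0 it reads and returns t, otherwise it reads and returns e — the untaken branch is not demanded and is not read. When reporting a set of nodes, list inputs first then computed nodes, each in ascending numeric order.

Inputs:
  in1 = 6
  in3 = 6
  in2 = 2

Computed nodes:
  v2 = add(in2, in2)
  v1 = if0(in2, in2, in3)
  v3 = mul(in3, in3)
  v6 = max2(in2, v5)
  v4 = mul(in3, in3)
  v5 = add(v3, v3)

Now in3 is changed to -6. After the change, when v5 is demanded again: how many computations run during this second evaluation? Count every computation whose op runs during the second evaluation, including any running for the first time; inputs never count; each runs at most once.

1 computations run: v3.
Note the absorption at v3: it re-runs yet its value is the same, leaving the output's value untouched.

First demand of the output computes:
  v3 = mul(6, 6) = 36
  v5 = add(36, 36) = 72

After the edit, cleaning proceeds:
  v3: a read changed (in3 6->-6; in3 6->-6) — executes, giving 36 — identical to its old value.
  v5: dirty, but its reads are unchanged (v3 unchanged, v3 unchanged); cached 72 stands.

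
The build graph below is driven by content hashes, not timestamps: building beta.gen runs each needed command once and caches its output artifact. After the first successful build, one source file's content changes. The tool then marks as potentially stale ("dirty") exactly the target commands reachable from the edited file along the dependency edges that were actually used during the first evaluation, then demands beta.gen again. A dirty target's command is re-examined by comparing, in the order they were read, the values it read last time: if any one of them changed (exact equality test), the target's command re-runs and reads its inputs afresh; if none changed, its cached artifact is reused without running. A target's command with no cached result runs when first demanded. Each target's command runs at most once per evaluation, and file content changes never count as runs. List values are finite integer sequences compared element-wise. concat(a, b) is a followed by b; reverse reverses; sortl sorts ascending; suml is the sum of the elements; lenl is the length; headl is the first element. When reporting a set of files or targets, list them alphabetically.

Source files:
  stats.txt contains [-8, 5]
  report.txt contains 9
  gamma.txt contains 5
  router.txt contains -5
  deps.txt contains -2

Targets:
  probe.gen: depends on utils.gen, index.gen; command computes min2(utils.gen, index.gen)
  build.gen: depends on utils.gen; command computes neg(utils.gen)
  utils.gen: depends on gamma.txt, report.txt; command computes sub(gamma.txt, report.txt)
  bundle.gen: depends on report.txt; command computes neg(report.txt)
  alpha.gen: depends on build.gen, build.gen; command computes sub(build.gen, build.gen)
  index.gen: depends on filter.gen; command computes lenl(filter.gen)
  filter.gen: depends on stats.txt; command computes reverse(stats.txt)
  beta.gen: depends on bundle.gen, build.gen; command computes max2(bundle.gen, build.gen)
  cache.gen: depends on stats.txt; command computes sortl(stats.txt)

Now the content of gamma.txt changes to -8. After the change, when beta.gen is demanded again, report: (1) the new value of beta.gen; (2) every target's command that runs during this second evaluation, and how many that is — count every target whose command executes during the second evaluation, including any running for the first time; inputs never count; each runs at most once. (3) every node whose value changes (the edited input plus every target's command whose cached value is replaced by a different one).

beta.gen now evaluates to 17.
Run set: beta.gen, build.gen, utils.gen (3 run).
Changed values: beta.gen, build.gen, gamma.txt, utils.gen.

Initial pass — values computed on the first demand:
  bundle.gen = neg(9) = -9
  utils.gen = sub(5, 9) = -4
  build.gen = neg(-4) = 4
  beta.gen = max2(-9, 4) = 4

Second demand — change propagation:
  utils.gen: re-runs because gamma.txt 5->-8; new result -17.
  build.gen: re-runs because utils.gen -4->-17; new result 17.
  beta.gen: re-runs because build.gen 4->17; new result 17.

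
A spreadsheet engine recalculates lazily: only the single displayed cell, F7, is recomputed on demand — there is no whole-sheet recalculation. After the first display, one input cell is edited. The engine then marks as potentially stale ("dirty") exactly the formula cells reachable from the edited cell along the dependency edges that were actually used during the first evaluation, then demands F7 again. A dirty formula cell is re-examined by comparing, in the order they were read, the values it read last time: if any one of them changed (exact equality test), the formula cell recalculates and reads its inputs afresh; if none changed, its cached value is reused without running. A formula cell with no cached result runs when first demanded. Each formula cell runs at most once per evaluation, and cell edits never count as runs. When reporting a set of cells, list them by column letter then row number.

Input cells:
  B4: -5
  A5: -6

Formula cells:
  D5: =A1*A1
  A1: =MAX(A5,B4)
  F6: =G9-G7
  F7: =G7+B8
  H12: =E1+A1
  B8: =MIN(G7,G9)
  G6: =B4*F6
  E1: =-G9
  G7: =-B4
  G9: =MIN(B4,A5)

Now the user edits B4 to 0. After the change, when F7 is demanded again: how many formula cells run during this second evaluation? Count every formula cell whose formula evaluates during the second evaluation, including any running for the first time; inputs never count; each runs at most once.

Formula cells that run: B8, F7, G7, G9 — 4 in total.

First evaluation (everything demanded from the output):
  G7 = -(-5) = 5
  G9 = MIN(-5, -6) = -6
  B8 = MIN(5, -6) = -6
  F7 = 5 + -6 = -1

Propagation after the edit:
  G7: runs — B4 -5->0; result 0.
  G9: runs — B4 -5->0; result -6 (same value as before).
  B8: runs — G7 5->0; result -6 (same value as before).
  F7: runs — G7 5->0; result -6.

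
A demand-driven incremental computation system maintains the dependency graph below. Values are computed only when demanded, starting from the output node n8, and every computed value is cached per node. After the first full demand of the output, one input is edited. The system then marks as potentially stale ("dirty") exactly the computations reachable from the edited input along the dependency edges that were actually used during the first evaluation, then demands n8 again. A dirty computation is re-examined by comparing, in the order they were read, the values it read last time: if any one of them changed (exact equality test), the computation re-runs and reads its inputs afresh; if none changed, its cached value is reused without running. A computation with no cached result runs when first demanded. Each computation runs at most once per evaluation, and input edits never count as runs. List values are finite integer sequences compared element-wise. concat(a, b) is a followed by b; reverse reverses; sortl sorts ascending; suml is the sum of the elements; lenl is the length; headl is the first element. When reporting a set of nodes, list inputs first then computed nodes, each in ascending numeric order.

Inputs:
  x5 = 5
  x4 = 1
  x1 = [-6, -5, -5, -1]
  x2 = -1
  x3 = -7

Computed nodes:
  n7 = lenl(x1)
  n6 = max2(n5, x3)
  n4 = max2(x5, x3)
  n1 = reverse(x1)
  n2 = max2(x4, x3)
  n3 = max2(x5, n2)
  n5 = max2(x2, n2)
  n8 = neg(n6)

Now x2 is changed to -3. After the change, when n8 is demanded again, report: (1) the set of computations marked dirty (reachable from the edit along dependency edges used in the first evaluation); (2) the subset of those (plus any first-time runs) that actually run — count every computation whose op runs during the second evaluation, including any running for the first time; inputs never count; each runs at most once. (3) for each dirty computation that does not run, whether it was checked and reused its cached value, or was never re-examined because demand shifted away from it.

First evaluation (everything demanded from the output):
  n2 = max2(1, -7) = 1
  n5 = max2(-1, 1) = 1
  n6 = max2(1, -7) = 1
  n8 = neg(1) = -1

Propagation after the edit:
  n5: runs — x2 -1->-3; result 1 (same value as before).
  n6: checked — values it read are unchanged (n5 unchanged, x3 unchanged); reused cached 1 without running.
  n8: checked — values it read are unchanged (n6 unchanged); reused cached -1 without running.

Key observation: the change is absorbed at n5 — it re-runs but produces the same value, and the output's value is unchanged.

Marked dirty: n5, n6, n8.
Computations that run: n5 — 1 in total.
Checked but reused from cache: n6, n8.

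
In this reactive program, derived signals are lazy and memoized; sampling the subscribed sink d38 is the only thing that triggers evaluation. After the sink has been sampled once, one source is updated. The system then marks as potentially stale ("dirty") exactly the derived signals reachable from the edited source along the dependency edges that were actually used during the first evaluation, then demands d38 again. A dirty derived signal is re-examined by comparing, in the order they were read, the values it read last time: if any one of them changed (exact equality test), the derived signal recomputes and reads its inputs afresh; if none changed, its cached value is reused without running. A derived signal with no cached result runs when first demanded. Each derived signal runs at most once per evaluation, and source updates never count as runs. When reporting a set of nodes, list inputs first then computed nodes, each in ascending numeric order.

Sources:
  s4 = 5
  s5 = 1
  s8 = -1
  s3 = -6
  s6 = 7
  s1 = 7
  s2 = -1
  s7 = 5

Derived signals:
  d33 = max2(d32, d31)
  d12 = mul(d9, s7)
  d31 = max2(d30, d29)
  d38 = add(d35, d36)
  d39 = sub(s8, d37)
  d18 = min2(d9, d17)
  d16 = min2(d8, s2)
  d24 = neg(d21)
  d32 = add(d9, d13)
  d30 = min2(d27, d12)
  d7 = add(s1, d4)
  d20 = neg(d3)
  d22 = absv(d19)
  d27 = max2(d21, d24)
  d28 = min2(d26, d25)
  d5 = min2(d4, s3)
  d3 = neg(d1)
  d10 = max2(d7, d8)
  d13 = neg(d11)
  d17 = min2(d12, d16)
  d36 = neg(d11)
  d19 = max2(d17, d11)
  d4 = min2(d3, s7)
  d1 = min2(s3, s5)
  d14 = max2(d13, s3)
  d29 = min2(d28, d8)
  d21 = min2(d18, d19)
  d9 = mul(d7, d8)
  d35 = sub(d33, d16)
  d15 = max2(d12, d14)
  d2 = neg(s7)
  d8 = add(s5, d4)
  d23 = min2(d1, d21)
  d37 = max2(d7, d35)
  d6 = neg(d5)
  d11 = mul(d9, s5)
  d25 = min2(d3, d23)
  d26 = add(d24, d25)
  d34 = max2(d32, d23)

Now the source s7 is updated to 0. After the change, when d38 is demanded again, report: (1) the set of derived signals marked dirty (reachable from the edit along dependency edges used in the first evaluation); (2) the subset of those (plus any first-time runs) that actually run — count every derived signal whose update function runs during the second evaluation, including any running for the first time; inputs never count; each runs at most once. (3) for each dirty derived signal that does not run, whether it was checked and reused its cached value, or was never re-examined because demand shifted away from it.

First demand of the output computes:
  d1 = min2(-6, 1) = -6
  d3 = neg(-6) = 6
  d4 = min2(6, 5) = 5
  d7 = add(7, 5) = 12
  d8 = add(1, 5) = 6
  d9 = mul(12, 6) = 72
  d11 = mul(72, 1) = 72
  d12 = mul(72, 5) = 360
  d13 = neg(72) = -72
  d16 = min2(6, -1) = -1
  d17 = min2(360, -1) = -1
  d18 = min2(72, -1) = -1
  d19 = max2(-1, 72) = 72
  d21 = min2(-1, 72) = -1
  d23 = min2(-6, -1) = -6
  d24 = neg(-1) = 1
  d25 = min2(6, -6) = -6
  d26 = add(1, -6) = -5
  d27 = max2(-1, 1) = 1
  d28 = min2(-5, -6) = -6
  d29 = min2(-6, 6) = -6
  d30 = min2(1, 360) = 1
  d31 = max2(1, -6) = 1
  d32 = add(72, -72) = 0
  d33 = max2(0, 1) = 1
  d35 = sub(1, -1) = 2
  d36 = neg(72) = -72
  d38 = add(2, -72) = -70

After the edit, cleaning proceeds:
  d4: a read changed (s7 5->0) — executes, giving 0.
  d7: a read changed (d4 5->0) — executes, giving 7.
  d8: a read changed (d4 5->0) — executes, giving 1.
  d9: a read changed (d7 12->7; d8 6->1) — executes, giving 7.
  d11: a read changed (d9 72->7) — executes, giving 7.
  d12: a read changed (d9 72->7; s7 5->0) — executes, giving 0.
  d13: a read changed (d11 72->7) — executes, giving -7.
  d16: a read changed (d8 6->1) — executes, giving -1 — identical to its old value.
  d17: a read changed (d12 360->0) — executes, giving -1 — identical to its old value.
  d18: a read changed (d9 72->7) — executes, giving -1 — identical to its old value.
  d19: a read changed (d11 72->7) — executes, giving 7.
  d21: a read changed (d19 72->7) — executes, giving -1 — identical to its old value.
  d23: dirty, but its reads are unchanged (d1 unchanged, d21 unchanged); cached -6 stands.
  d24: dirty, but its reads are unchanged (d21 unchanged); cached 1 stands.
  d25: dirty, but its reads are unchanged (d3 unchanged, d23 unchanged); cached -6 stands.
  d26: dirty, but its reads are unchanged (d24 unchanged, d25 unchanged); cached -5 stands.
  d27: dirty, but its reads are unchanged (d21 unchanged, d24 unchanged); cached 1 stands.
  d28: dirty, but its reads are unchanged (d26 unchanged, d25 unchanged); cached -6 stands.
  d29: a read changed (d8 6->1) — executes, giving -6 — identical to its old value.
  d30: a read changed (d12 360->0) — executes, giving 0.
  d31: a read changed (d30 1->0) — executes, giving 0.
  d32: a read changed (d9 72->7; d13 -72->-7) — executes, giving 0 — identical to its old value.
  d33: a read changed (d31 1->0) — executes, giving 0.
  d35: a read changed (d33 1->0) — executes, giving 1.
  d36: a read changed (d11 72->7) — executes, giving -7.
  d38: a read changed (d35 2->1; d36 -72->-7) — executes, giving -6.

Note where the cutoff bites: d23 is checked, finds nothing changed, and keeps its cache.

The edit dirties: d4, d7, d8, d9, d11, d12, d13, d16, d17, d18, d19, d21, d23, d24, d25, d26, d27, d28, d29, d30, d31, d32, d33, d35, d36, d38.
20 derived signals run: d4, d7, d8, d9, d11, d12, d13, d16, d17, d18, d19, d21, d29, d30, d31, d32, d33, d35, d36, d38.
Cache hits after checking: d23, d24, d25, d26, d27, d28.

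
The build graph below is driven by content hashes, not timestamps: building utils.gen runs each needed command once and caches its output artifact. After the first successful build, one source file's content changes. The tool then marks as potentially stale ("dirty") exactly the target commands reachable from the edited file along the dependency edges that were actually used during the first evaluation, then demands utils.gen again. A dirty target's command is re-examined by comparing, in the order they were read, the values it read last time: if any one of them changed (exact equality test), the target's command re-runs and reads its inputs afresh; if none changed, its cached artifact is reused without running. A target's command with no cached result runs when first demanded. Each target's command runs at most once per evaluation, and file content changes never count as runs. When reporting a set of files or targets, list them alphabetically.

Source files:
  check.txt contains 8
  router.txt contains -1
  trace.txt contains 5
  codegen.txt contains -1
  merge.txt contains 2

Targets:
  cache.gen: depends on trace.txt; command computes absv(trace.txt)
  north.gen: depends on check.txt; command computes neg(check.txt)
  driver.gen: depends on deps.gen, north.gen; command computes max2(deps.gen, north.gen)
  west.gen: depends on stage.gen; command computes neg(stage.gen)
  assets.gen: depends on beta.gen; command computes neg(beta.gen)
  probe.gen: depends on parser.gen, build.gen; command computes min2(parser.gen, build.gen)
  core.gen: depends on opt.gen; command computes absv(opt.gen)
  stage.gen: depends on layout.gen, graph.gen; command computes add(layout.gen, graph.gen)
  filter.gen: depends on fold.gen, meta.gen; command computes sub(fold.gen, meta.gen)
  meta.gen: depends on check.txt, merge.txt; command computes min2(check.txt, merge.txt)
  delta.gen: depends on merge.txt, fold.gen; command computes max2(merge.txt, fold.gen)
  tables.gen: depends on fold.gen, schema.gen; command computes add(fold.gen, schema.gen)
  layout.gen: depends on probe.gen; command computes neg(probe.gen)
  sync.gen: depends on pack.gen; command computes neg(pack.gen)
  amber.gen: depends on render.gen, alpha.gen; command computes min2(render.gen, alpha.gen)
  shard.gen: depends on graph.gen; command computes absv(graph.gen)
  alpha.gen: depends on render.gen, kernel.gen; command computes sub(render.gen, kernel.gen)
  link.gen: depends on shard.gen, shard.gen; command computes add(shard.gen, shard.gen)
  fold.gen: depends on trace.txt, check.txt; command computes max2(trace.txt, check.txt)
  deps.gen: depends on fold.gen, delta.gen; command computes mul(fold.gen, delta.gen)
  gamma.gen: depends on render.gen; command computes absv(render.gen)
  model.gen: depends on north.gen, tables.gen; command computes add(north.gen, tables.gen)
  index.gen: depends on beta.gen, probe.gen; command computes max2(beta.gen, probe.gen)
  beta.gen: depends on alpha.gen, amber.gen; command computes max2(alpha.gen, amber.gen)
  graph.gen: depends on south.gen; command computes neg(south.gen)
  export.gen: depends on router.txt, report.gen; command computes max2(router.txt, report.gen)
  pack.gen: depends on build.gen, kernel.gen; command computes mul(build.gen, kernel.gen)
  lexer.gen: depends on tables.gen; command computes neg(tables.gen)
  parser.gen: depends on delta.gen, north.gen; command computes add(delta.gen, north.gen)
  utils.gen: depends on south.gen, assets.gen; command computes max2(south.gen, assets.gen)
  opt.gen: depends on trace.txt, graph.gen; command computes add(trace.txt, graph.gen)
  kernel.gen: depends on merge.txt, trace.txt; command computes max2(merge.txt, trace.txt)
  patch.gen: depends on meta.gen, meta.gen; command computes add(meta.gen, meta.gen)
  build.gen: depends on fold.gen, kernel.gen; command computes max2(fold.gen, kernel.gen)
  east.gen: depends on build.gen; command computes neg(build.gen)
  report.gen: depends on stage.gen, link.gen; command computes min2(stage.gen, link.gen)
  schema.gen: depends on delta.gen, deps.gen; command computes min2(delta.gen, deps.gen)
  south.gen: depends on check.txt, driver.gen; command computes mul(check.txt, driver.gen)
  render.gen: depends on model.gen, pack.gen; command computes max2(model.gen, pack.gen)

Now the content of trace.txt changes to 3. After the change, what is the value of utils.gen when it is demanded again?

Initial pass — values computed on the first demand:
  fold.gen = max2(5, 8) = 8
  delta.gen = max2(2, 8) = 8
  deps.gen = mul(8, 8) = 64
  kernel.gen = max2(2, 5) = 5
  build.gen = max2(8, 5) = 8
  north.gen = neg(8) = -8
  driver.gen = max2(64, -8) = 64
  pack.gen = mul(8, 5) = 40
  schema.gen = min2(8, 64) = 8
  south.gen = mul(8, 64) = 512
  tables.gen = add(8, 8) = 16
  model.gen = add(-8, 16) = 8
  render.gen = max2(8, 40) = 40
  alpha.gen = sub(40, 5) = 35
  amber.gen = min2(40, 35) = 35
  beta.gen = max2(35, 35) = 35
  assets.gen = neg(35) = -35
  utils.gen = max2(512, -35) = 512

Second demand — change propagation:
  fold.gen: re-runs because trace.txt 5->3; new result 8 (unchanged).
  delta.gen: re-examined; everything it read last time is the same (merge.txt unchanged, fold.gen unchanged) — cache 8 kept, no run.
  deps.gen: re-examined; everything it read last time is the same (fold.gen unchanged, delta.gen unchanged) — cache 64 kept, no run.
  driver.gen: re-examined; everything it read last time is the same (deps.gen unchanged, north.gen unchanged) — cache 64 kept, no run.
  kernel.gen: re-runs because trace.txt 5->3; new result 3.
  build.gen: re-runs because kernel.gen 5->3; new result 8 (unchanged).
  pack.gen: re-runs because kernel.gen 5->3; new result 24.
  schema.gen: re-examined; everything it read last time is the same (delta.gen unchanged, deps.gen unchanged) — cache 8 kept, no run.
  south.gen: re-examined; everything it read last time is the same (check.txt unchanged, driver.gen unchanged) — cache 512 kept, no run.
  tables.gen: re-examined; everything it read last time is the same (fold.gen unchanged, schema.gen unchanged) — cache 16 kept, no run.
  model.gen: re-examined; everything it read last time is the same (north.gen unchanged, tables.gen unchanged) — cache 8 kept, no run.
  render.gen: re-runs because pack.gen 40->24; new result 24.
  alpha.gen: re-runs because render.gen 40->24; kernel.gen 5->3; new result 21.
  amber.gen: re-runs because render.gen 40->24; alpha.gen 35->21; new result 21.
  beta.gen: re-runs because alpha.gen 35->21; amber.gen 35->21; new result 21.
  assets.gen: re-runs because beta.gen 35->21; new result -21.
  utils.gen: re-runs because assets.gen -35->-21; new result 512 (unchanged).

The important point: at delta.gen every value read last time is unchanged, so the dirty flag clears without a run.

utils.gen now evaluates to 512.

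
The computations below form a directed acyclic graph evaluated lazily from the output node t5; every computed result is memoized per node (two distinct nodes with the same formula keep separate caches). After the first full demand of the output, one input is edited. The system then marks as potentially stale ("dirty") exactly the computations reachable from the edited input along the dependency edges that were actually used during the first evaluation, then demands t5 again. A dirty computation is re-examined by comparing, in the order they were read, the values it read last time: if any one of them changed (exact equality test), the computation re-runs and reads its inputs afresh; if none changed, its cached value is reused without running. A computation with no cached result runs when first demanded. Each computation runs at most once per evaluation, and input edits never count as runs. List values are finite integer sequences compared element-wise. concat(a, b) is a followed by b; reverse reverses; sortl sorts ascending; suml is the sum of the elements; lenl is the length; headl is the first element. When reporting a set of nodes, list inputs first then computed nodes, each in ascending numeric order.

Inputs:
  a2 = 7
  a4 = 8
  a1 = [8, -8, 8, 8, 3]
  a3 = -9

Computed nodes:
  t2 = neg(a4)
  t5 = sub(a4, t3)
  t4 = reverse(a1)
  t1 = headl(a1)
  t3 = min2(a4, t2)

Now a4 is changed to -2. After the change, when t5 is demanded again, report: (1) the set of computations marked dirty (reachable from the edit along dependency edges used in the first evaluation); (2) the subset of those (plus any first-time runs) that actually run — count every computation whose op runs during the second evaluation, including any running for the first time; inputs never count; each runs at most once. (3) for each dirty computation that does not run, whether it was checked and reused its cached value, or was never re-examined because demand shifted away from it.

The edit dirties: t2, t3, t5.
3 computations run: t2, t3, t5.
No dirty computation escaped a run.

First demand of the output computes:
  t2 = neg(8) = -8
  t3 = min2(8, -8) = -8
  t5 = sub(8, -8) = 16

After the edit, cleaning proceeds:
  t2: a read changed (a4 8->-2) — executes, giving 2.
  t3: a read changed (a4 8->-2; t2 -8->2) — executes, giving -2.
  t5: a read changed (a4 8->-2; t3 -8->-2) — executes, giving 0.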